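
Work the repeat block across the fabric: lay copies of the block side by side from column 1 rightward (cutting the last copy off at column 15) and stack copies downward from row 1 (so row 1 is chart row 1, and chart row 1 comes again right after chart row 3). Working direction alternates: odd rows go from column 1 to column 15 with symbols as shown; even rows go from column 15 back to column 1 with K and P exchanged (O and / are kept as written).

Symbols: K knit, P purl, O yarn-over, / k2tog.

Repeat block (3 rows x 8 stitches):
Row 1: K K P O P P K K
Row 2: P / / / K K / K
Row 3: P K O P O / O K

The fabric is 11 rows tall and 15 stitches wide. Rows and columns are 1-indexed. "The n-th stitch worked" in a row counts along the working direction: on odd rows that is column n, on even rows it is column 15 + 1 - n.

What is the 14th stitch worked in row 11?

== STITCH ==
K

Derivation:
For row 11: chart row = ((11-1) mod 3) + 1 = 2; this is a RS (odd) row.
Chart row 2 tiled across columns 1-15: P / / / K K / K P / / / K K /
RS row: no reversal, no swap; stitch n worked = column n.
Counting 14 along the worked row gives K.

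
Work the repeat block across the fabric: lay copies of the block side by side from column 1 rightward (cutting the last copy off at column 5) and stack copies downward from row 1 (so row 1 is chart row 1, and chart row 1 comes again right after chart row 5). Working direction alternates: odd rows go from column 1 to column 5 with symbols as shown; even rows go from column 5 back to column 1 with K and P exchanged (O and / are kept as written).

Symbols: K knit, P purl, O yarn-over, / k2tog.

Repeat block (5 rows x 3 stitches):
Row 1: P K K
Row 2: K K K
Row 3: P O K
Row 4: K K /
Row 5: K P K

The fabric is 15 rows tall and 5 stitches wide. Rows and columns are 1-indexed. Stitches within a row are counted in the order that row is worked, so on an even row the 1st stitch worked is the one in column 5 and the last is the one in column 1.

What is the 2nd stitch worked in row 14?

Row 14 uses chart row ((14-1) mod 5)+1 = 4. Row 14 is even, so WS.
Chart row 4 tiled across columns 1-5: K K / K K
WS: work from column 5 back to column 1 (reverse the tiled row), swapping K<->P (O and / unchanged).
Row 14 as worked: P P / P P
The 2nd stitch worked is P.

== STITCH ==
P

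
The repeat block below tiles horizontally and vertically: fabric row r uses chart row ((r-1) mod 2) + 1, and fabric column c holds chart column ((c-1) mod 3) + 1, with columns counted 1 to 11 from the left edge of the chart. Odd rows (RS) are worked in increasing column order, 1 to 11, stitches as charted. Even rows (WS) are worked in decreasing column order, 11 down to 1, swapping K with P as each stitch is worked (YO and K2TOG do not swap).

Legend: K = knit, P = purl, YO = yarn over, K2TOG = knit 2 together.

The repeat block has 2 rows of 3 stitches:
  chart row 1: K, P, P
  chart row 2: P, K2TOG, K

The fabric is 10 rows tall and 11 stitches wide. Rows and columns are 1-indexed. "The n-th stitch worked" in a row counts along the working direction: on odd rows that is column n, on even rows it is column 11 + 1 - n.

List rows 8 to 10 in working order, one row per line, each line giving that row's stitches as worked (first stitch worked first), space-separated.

Rows as worked:
K2TOG K P K2TOG K P K2TOG K P K2TOG K
K P P K P P K P P K P
K2TOG K P K2TOG K P K2TOG K P K2TOG K

Derivation:
Row 8: chart row 2, WS - tiled (columns 1-11): P K2TOG K P K2TOG K P K2TOG K P K2TOG; work from column 11 back to 1 with K<->P swapped.
Row 9: chart row 1, RS - tile across columns 1-11 and work as-is.
Row 10: chart row 2, WS - tiled (columns 1-11): P K2TOG K P K2TOG K P K2TOG K P K2TOG; work from column 11 back to 1 with K<->P swapped.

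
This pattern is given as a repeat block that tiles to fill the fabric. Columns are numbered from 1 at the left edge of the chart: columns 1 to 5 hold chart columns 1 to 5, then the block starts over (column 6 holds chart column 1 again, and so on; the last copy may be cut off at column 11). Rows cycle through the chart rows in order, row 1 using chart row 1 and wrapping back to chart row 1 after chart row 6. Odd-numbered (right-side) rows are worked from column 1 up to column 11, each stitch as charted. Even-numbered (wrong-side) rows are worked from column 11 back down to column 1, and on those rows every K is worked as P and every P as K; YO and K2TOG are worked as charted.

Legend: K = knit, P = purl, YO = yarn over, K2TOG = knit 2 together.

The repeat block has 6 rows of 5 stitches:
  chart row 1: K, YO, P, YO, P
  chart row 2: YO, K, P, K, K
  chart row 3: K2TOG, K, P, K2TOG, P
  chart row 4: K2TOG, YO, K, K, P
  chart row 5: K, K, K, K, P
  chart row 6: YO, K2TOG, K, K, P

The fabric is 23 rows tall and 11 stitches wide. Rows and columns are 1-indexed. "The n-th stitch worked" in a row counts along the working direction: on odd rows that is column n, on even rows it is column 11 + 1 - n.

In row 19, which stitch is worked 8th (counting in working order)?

== STITCH ==
P

Derivation:
Row 19 uses chart row ((19-1) mod 6)+1 = 1. Row 19 is odd, so RS.
Chart row 1 tiled across columns 1-11: K YO P YO P K YO P YO P K
RS row: no reversal, no swap; stitch n worked = column n.
Counting 8 along the worked row gives P.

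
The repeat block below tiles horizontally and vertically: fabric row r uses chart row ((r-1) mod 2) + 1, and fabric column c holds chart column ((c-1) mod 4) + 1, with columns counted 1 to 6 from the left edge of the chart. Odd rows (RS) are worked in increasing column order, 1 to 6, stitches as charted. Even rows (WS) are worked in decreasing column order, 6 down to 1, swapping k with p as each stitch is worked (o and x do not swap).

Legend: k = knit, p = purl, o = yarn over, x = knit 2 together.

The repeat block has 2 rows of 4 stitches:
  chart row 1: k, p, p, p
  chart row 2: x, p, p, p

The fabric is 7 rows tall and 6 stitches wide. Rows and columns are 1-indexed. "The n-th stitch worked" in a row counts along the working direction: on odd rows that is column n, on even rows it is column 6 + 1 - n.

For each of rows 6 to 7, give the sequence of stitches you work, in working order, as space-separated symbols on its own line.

Row 6: chart row 2, WS - tiled (columns 1-6): x p p p x p; work from column 6 back to 1 with k<->p swapped.
Row 7: chart row 1, RS - tile across columns 1-6 and work as-is.

Result:
k x k k k x
k p p p k p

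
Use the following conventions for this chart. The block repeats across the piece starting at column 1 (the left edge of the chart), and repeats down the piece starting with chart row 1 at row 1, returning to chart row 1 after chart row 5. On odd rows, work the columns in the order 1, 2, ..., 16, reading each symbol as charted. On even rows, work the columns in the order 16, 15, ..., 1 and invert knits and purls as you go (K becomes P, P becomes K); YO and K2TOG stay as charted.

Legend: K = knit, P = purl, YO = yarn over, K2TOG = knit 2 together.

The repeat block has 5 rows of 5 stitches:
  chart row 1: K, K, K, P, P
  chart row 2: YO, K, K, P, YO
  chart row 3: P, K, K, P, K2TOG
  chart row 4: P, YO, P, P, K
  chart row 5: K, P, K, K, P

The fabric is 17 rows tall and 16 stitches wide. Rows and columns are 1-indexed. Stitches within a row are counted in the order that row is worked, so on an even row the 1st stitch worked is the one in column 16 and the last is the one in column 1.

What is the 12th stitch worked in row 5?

For row 5: chart row = ((5-1) mod 5) + 1 = 5; this is a RS (odd) row.
Chart row 5 tiled across columns 1-16: K P K K P K P K K P K P K K P K
RS: work column 1 to column 16, symbols as charted — the tiled row is the row as worked.
Counting 12 along the worked row gives P.

== STITCH ==
P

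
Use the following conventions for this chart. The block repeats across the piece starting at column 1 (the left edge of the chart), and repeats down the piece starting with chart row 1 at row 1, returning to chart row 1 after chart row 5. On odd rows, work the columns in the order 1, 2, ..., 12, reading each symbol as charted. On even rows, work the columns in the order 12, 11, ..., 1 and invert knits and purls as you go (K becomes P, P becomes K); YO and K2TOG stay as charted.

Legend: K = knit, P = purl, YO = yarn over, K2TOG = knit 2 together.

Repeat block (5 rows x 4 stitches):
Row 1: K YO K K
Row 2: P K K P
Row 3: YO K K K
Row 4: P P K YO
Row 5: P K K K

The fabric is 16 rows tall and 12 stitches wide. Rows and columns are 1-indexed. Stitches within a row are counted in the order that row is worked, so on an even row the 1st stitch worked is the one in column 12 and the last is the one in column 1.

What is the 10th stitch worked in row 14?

Stitch:
P

Derivation:
Row 14: (14-1) mod 5 = 3, so use chart row 4. Even row -> WS.
Chart row 4 tiled across columns 1-12: P P K YO P P K YO P P K YO
WS: work from column 12 back to column 1 (reverse the tiled row), swapping K<->P (YO and K2TOG unchanged).
Row 14 as worked: YO P K K YO P K K YO P K K
The 10th stitch worked is P.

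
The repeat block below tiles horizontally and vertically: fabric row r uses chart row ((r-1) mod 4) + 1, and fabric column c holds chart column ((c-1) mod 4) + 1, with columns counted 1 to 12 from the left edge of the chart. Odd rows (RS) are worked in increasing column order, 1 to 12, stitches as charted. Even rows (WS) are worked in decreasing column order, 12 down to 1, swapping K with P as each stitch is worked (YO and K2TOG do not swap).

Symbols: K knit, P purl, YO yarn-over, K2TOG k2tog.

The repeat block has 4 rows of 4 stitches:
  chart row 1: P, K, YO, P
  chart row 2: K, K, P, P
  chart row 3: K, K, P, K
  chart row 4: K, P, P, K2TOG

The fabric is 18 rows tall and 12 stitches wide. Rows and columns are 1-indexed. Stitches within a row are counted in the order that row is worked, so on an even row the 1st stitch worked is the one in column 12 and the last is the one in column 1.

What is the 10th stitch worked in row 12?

Result:
K

Derivation:
Row 12 uses chart row ((12-1) mod 4)+1 = 4. Row 12 is even, so WS.
Chart row 4 tiled across columns 1-12: K P P K2TOG K P P K2TOG K P P K2TOG
Wrong side: read the tiled row from column 12 down to 1 and exchange K with P (leave YO, K2TOG).
Row 12 as worked: K2TOG K K P K2TOG K K P K2TOG K K P
Stitch 10 in working order -> K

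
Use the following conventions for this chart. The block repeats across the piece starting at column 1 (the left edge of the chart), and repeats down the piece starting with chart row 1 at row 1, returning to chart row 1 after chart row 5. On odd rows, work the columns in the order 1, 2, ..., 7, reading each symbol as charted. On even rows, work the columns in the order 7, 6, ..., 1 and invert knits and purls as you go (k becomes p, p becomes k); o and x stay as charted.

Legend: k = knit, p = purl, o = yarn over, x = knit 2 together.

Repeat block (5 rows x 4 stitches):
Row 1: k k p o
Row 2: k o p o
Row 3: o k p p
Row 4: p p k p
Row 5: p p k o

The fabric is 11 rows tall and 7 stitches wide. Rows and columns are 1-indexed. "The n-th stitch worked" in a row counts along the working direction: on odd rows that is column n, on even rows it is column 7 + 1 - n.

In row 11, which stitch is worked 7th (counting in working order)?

Stitch:
p

Derivation:
Row 11: (11-1) mod 5 = 0, so use chart row 1. Odd row -> RS.
Chart row 1 tiled across columns 1-7: k k p o k k p
RS: work column 1 to column 7, symbols as charted — the tiled row is the row as worked.
Stitch 7 in working order -> p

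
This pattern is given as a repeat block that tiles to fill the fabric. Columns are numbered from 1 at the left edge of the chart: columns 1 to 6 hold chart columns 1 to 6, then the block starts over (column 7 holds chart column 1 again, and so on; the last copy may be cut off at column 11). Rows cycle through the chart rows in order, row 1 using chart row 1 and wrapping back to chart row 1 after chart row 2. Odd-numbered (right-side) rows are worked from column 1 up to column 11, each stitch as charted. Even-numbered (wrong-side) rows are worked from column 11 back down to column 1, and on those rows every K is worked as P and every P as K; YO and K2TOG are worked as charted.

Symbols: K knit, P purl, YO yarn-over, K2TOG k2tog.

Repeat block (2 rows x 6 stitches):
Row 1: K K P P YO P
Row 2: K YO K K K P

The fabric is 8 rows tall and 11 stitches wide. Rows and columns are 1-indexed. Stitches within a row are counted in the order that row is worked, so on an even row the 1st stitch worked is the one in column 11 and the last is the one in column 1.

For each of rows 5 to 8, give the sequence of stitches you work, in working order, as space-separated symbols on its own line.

== ROWS AS WORKED ==
K K P P YO P K K P P YO
P P P YO P K P P P YO P
K K P P YO P K K P P YO
P P P YO P K P P P YO P

Derivation:
Row 5: chart row 1, RS - tile across columns 1-11 and work as-is.
Row 6: chart row 2, WS - tiled (columns 1-11): K YO K K K P K YO K K K; work from column 11 back to 1 with K<->P swapped.
Row 7: chart row 1, RS - tile across columns 1-11 and work as-is.
Row 8: chart row 2, WS - tiled (columns 1-11): K YO K K K P K YO K K K; work from column 11 back to 1 with K<->P swapped.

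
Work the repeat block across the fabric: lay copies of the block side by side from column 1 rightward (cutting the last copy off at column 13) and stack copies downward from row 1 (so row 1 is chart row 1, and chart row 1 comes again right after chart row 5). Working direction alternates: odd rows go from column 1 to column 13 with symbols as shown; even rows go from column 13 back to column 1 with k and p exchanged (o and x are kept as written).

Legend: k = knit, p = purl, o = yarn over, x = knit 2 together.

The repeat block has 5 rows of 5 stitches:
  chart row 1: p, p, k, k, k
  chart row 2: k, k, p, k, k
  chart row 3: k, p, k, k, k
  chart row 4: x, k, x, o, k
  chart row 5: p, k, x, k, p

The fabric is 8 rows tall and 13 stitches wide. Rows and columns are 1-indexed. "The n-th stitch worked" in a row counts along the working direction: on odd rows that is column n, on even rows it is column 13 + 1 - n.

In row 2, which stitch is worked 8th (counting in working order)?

Stitch:
p

Derivation:
Row 2: (2-1) mod 5 = 1, so use chart row 2. Even row -> WS.
Chart row 2 tiled across columns 1-13: k k p k k k k p k k k k p
WS row: flip the tiled sequence (start at column 13) and apply k<->p; o and x stay.
Row 2 as worked: k p p p p k p p p p k p p
Stitch 8 in working order -> p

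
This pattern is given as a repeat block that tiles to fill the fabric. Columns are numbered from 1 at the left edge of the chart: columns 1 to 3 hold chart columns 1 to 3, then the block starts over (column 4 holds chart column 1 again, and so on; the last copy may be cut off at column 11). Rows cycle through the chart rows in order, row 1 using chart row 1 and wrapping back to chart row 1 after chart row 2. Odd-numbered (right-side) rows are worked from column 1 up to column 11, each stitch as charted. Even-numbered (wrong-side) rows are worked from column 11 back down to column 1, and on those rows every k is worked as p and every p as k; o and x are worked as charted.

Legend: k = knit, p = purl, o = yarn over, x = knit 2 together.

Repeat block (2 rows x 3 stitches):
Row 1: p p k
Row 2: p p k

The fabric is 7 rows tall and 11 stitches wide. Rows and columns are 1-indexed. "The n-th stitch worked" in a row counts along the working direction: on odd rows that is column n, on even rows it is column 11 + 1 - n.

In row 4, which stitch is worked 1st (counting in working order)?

For row 4: chart row = ((4-1) mod 2) + 1 = 2; this is a WS (even) row.
Chart row 2 tiled across columns 1-11: p p k p p k p p k p p
Wrong side: read the tiled row from column 11 down to 1 and exchange k with p (leave o, x).
Row 4 as worked: k k p k k p k k p k k
Stitch 1 in working order -> k

== STITCH ==
k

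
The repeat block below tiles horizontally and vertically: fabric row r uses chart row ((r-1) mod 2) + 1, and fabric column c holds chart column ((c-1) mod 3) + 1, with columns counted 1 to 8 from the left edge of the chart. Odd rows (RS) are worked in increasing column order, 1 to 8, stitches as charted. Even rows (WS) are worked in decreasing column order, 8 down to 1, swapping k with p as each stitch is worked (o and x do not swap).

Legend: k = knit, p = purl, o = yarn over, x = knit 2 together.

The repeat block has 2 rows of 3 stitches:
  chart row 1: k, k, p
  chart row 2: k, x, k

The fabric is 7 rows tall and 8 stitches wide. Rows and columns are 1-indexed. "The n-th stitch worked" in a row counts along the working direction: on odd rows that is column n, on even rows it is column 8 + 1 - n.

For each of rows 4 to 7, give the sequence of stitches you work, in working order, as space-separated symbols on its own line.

Row 4: chart row 2, WS - tiled (columns 1-8): k x k k x k k x; work from column 8 back to 1 with k<->p swapped.
Row 5: chart row 1, RS - tile across columns 1-8 and work as-is.
Row 6: chart row 2, WS - tiled (columns 1-8): k x k k x k k x; work from column 8 back to 1 with k<->p swapped.
Row 7: chart row 1, RS - tile across columns 1-8 and work as-is.

Rows as worked:
x p p x p p x p
k k p k k p k k
x p p x p p x p
k k p k k p k k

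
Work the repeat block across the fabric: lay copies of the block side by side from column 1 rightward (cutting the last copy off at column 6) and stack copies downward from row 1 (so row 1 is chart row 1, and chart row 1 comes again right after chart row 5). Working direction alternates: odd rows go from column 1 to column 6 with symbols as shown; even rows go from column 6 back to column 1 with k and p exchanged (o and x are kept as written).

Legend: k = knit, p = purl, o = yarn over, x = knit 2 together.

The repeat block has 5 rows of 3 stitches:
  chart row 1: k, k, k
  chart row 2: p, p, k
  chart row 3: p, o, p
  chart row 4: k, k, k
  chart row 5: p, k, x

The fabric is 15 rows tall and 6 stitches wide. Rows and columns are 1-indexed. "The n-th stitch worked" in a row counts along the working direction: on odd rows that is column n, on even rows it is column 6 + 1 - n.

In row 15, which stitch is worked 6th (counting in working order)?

For row 15: chart row = ((15-1) mod 5) + 1 = 5; this is a RS (odd) row.
Chart row 5 tiled across columns 1-6: p k x p k x
Right side: take the tiled row as-is (worked left to right from column 1).
Stitch 6 in working order -> x

== STITCH ==
x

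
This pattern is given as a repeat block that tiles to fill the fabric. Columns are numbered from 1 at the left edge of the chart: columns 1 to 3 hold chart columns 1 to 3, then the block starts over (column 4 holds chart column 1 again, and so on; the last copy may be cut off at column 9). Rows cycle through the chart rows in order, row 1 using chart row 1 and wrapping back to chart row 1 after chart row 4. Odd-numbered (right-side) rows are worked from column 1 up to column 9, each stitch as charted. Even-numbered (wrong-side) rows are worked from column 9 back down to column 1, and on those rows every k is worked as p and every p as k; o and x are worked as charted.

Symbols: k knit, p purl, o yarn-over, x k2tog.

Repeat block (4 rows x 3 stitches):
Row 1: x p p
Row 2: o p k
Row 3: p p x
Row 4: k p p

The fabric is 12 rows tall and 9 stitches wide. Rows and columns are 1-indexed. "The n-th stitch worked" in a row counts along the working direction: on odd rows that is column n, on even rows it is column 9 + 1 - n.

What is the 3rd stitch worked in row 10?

Result:
o

Derivation:
Row 10 uses chart row ((10-1) mod 4)+1 = 2. Row 10 is even, so WS.
Chart row 2 tiled across columns 1-9: o p k o p k o p k
Wrong side: read the tiled row from column 9 down to 1 and exchange k with p (leave o, x).
Row 10 as worked: p k o p k o p k o
The 3rd stitch worked is o.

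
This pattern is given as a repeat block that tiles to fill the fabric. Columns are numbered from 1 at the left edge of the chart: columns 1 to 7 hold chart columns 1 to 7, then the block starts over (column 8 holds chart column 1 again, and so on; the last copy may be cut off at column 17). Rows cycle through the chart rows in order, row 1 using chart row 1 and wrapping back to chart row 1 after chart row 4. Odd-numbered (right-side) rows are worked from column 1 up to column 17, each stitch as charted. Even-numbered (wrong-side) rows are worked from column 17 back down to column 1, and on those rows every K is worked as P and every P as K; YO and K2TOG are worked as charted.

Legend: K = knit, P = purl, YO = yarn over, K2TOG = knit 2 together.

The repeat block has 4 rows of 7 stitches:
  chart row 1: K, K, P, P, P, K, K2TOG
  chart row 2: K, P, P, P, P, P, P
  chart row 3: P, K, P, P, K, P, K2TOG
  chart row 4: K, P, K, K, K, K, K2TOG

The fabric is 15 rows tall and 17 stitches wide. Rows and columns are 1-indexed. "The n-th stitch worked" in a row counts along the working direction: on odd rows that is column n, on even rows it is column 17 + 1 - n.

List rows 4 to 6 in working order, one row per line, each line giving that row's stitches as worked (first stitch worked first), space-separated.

Row 4: chart row 4, WS - tiled (columns 1-17): K P K K K K K2TOG K P K K K K K2TOG K P K; work from column 17 back to 1 with K<->P swapped.
Row 5: chart row 1, RS - tile across columns 1-17 and work as-is.
Row 6: chart row 2, WS - tiled (columns 1-17): K P P P P P P K P P P P P P K P P; work from column 17 back to 1 with K<->P swapped.

Rows as worked:
P K P K2TOG P P P P K P K2TOG P P P P K P
K K P P P K K2TOG K K P P P K K2TOG K K P
K K P K K K K K K P K K K K K K P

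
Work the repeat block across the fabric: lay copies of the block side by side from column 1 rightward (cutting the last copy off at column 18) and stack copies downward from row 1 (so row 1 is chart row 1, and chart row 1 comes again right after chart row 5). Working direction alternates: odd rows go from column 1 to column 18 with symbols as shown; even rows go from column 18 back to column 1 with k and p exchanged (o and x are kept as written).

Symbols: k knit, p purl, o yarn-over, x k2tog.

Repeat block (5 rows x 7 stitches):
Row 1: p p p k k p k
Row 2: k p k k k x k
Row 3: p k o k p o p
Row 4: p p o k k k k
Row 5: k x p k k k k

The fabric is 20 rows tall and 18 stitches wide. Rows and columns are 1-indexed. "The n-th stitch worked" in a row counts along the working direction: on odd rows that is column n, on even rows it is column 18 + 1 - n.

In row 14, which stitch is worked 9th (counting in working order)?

Stitch:
o

Derivation:
Row 14: (14-1) mod 5 = 3, so use chart row 4. Even row -> WS.
Chart row 4 tiled across columns 1-18: p p o k k k k p p o k k k k p p o k
Wrong side: read the tiled row from column 18 down to 1 and exchange k with p (leave o, x).
Row 14 as worked: p o k k p p p p o k k p p p p o k k
The 9th stitch worked is o.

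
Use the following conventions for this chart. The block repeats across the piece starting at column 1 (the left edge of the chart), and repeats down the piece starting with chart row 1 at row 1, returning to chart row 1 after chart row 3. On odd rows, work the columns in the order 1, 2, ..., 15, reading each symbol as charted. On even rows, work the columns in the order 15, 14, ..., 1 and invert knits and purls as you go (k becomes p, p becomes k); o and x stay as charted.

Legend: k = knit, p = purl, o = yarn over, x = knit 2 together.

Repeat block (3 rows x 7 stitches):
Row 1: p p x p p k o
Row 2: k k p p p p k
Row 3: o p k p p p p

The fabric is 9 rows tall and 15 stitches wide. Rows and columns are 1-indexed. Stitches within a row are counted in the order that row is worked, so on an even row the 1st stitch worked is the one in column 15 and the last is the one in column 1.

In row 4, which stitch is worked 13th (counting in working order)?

Row 4 uses chart row ((4-1) mod 3)+1 = 1. Row 4 is even, so WS.
Chart row 1 tiled across columns 1-15: p p x p p k o p p x p p k o p
WS row: flip the tiled sequence (start at column 15) and apply k<->p; o and x stay.
Row 4 as worked: k o p k k x k k o p k k x k k
Stitch 13 in working order -> x

Stitch:
x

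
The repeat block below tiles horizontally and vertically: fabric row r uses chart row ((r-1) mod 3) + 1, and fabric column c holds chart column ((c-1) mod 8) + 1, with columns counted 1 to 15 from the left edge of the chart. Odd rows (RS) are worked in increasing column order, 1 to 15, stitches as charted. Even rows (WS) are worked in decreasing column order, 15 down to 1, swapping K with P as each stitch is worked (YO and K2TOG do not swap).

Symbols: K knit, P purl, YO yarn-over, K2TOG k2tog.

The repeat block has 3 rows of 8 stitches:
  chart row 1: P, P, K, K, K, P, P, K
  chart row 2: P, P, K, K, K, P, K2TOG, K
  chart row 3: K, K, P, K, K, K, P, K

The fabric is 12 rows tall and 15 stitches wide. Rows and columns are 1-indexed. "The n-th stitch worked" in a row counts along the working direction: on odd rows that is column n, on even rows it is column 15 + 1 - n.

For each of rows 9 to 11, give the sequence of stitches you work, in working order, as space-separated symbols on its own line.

Row 9: chart row 3, RS - tile across columns 1-15 and work as-is.
Row 10: chart row 1, WS - tiled (columns 1-15): P P K K K P P K P P K K K P P; work from column 15 back to 1 with K<->P swapped.
Row 11: chart row 2, RS - tile across columns 1-15 and work as-is.

== ROWS AS WORKED ==
K K P K K K P K K K P K K K P
K K P P P K K P K K P P P K K
P P K K K P K2TOG K P P K K K P K2TOG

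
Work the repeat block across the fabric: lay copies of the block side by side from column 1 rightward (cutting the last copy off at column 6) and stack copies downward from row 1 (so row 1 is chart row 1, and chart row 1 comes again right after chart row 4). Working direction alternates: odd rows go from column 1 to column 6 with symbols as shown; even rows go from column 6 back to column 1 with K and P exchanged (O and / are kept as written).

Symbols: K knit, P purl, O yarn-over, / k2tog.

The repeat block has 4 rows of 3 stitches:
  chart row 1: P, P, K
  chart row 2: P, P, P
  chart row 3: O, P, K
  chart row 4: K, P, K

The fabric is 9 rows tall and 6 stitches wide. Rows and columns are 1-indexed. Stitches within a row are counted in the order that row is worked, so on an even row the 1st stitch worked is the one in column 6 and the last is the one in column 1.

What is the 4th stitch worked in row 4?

For row 4: chart row = ((4-1) mod 4) + 1 = 4; this is a WS (even) row.
Chart row 4 tiled across columns 1-6: K P K K P K
WS: work from column 6 back to column 1 (reverse the tiled row), swapping K<->P (O and / unchanged).
Row 4 as worked: P K P P K P
Stitch 4 in working order -> P

== STITCH ==
P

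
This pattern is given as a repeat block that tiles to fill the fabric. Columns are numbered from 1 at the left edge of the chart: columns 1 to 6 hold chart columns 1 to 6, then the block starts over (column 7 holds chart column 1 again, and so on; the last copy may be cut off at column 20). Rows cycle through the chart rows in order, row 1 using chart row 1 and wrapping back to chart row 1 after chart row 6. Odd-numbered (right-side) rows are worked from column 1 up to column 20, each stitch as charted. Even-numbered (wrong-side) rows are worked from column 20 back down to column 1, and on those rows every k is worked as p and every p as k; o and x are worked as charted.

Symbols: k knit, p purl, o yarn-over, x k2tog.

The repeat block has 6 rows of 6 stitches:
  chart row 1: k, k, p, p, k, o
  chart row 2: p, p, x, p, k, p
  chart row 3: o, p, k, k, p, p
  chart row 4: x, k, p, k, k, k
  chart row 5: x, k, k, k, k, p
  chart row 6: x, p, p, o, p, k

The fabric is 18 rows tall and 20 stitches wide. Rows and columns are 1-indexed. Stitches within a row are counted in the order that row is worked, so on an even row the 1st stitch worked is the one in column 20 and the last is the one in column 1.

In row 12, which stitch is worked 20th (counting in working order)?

For row 12: chart row = ((12-1) mod 6) + 1 = 6; this is a WS (even) row.
Chart row 6 tiled across columns 1-20: x p p o p k x p p o p k x p p o p k x p
Wrong side: read the tiled row from column 20 down to 1 and exchange k with p (leave o, x).
Row 12 as worked: k x p k o k k x p k o k k x p k o k k x
Counting 20 along the worked row gives x.

== STITCH ==
x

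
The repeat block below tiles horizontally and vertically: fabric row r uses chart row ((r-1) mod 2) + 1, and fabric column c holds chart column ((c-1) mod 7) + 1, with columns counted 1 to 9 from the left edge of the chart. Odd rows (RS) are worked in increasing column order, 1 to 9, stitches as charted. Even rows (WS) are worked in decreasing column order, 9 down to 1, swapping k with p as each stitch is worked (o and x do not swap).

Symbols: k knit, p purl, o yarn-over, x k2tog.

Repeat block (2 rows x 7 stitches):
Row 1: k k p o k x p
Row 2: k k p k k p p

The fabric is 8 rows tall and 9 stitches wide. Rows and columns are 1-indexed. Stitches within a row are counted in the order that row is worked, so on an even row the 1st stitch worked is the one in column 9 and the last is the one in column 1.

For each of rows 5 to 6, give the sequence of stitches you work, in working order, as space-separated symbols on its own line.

Row 5: chart row 1, RS - tile across columns 1-9 and work as-is.
Row 6: chart row 2, WS - tiled (columns 1-9): k k p k k p p k k; work from column 9 back to 1 with k<->p swapped.

Result:
k k p o k x p k k
p p k k p p k p p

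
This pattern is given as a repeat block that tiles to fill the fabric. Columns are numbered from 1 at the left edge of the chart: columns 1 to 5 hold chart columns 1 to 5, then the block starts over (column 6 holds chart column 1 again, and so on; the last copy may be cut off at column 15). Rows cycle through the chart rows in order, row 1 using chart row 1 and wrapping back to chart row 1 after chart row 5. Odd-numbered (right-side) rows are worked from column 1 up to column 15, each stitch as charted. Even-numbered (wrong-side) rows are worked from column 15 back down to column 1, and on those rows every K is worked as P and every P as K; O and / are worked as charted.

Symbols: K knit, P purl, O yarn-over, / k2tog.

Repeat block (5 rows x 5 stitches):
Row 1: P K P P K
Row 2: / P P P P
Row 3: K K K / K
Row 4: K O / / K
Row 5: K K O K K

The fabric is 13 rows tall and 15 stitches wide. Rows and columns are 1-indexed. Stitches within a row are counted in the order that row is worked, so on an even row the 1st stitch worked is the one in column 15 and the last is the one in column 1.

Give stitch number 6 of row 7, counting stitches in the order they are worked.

== STITCH ==
/

Derivation:
Row 7 uses chart row ((7-1) mod 5)+1 = 2. Row 7 is odd, so RS.
Chart row 2 tiled across columns 1-15: / P P P P / P P P P / P P P P
Right side: take the tiled row as-is (worked left to right from column 1).
Stitch 6 in working order -> /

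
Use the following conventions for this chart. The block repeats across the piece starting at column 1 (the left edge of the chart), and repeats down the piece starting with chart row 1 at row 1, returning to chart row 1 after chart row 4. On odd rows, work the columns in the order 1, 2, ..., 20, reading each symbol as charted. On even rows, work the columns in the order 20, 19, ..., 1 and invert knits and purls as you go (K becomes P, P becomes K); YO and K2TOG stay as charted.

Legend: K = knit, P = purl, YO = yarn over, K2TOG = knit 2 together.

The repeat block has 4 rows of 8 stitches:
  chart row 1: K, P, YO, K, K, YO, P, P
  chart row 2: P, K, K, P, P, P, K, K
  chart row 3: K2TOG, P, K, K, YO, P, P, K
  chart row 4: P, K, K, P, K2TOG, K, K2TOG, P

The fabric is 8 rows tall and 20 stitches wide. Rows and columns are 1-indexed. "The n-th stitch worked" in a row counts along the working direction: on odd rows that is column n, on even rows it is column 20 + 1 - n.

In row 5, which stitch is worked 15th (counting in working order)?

== STITCH ==
P

Derivation:
Row 5 uses chart row ((5-1) mod 4)+1 = 1. Row 5 is odd, so RS.
Chart row 1 tiled across columns 1-20: K P YO K K YO P P K P YO K K YO P P K P YO K
Right side: take the tiled row as-is (worked left to right from column 1).
Counting 15 along the worked row gives P.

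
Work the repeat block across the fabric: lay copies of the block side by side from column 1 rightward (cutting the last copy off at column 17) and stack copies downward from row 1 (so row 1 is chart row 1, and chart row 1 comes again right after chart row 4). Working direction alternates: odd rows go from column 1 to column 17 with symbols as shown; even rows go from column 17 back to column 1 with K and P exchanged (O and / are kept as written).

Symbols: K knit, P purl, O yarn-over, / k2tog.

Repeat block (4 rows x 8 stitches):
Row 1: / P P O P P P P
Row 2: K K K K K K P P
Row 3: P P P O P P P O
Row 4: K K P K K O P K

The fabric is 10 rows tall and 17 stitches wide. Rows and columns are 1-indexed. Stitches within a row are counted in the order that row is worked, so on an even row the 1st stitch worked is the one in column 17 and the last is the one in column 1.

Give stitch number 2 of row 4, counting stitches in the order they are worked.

Result:
P

Derivation:
For row 4: chart row = ((4-1) mod 4) + 1 = 4; this is a WS (even) row.
Chart row 4 tiled across columns 1-17: K K P K K O P K K K P K K O P K K
WS: work from column 17 back to column 1 (reverse the tiled row), swapping K<->P (O and / unchanged).
Row 4 as worked: P P K O P P K P P P K O P P K P P
The 2nd stitch worked is P.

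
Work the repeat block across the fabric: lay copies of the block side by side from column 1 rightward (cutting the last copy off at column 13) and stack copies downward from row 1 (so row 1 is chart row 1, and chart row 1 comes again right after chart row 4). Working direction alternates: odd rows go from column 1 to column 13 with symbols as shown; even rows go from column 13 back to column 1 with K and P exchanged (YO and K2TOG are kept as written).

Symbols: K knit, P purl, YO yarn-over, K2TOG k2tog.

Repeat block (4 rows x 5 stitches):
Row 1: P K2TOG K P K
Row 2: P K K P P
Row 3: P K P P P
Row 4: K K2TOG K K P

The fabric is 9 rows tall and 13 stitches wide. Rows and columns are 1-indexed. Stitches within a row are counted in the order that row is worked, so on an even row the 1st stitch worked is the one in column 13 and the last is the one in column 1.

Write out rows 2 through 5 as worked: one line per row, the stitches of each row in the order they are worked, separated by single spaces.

Rows as worked:
P P K K K P P K K K P P K
P K P P P P K P P P P K P
P K2TOG P K P P K2TOG P K P P K2TOG P
P K2TOG K P K P K2TOG K P K P K2TOG K

Derivation:
Row 2: chart row 2, WS - tiled (columns 1-13): P K K P P P K K P P P K K; work from column 13 back to 1 with K<->P swapped.
Row 3: chart row 3, RS - tile across columns 1-13 and work as-is.
Row 4: chart row 4, WS - tiled (columns 1-13): K K2TOG K K P K K2TOG K K P K K2TOG K; work from column 13 back to 1 with K<->P swapped.
Row 5: chart row 1, RS - tile across columns 1-13 and work as-is.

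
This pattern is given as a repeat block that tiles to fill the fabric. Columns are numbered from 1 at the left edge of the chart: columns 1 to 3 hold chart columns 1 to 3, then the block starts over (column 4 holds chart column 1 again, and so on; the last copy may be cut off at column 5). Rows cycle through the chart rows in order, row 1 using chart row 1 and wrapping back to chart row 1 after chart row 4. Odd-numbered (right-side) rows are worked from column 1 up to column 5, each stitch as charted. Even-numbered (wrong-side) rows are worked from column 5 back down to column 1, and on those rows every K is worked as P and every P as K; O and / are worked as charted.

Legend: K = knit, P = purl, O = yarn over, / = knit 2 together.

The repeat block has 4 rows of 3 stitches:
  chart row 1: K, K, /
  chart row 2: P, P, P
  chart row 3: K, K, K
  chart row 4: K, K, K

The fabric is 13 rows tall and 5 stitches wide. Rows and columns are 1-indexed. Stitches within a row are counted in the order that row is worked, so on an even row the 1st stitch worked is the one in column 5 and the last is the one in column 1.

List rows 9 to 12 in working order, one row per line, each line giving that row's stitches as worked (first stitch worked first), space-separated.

== ROWS AS WORKED ==
K K / K K
K K K K K
K K K K K
P P P P P

Derivation:
Row 9: chart row 1, RS - tile across columns 1-5 and work as-is.
Row 10: chart row 2, WS - tiled (columns 1-5): P P P P P; work from column 5 back to 1 with K<->P swapped.
Row 11: chart row 3, RS - tile across columns 1-5 and work as-is.
Row 12: chart row 4, WS - tiled (columns 1-5): K K K K K; work from column 5 back to 1 with K<->P swapped.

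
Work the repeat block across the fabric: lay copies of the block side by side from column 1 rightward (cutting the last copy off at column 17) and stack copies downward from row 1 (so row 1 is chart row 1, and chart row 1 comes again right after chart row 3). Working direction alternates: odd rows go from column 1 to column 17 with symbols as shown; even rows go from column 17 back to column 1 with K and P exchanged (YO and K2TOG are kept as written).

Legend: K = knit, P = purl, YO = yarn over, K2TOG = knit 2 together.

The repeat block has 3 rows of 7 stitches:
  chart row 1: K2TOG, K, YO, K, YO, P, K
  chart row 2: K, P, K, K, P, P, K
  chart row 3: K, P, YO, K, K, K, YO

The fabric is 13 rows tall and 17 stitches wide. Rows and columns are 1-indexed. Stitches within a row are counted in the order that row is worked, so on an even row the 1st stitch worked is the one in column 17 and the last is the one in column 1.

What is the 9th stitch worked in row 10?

== STITCH ==
P

Derivation:
Row 10: (10-1) mod 3 = 0, so use chart row 1. Even row -> WS.
Chart row 1 tiled across columns 1-17: K2TOG K YO K YO P K K2TOG K YO K YO P K K2TOG K YO
Wrong side: read the tiled row from column 17 down to 1 and exchange K with P (leave YO, K2TOG).
Row 10 as worked: YO P K2TOG P K YO P YO P K2TOG P K YO P YO P K2TOG
Stitch 9 in working order -> P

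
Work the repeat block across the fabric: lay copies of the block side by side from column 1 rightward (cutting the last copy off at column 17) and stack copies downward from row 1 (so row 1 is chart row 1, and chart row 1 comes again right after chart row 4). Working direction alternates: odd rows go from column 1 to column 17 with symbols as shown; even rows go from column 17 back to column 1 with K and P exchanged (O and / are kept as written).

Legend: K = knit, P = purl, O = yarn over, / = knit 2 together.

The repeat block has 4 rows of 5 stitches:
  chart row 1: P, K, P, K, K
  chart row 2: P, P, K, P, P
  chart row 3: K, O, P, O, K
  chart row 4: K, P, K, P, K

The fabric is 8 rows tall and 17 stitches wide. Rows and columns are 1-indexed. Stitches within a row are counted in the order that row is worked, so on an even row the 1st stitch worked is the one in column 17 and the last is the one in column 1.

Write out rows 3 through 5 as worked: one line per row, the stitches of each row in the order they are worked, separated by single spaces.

Row 3: chart row 3, RS - tile across columns 1-17 and work as-is.
Row 4: chart row 4, WS - tiled (columns 1-17): K P K P K K P K P K K P K P K K P; work from column 17 back to 1 with K<->P swapped.
Row 5: chart row 1, RS - tile across columns 1-17 and work as-is.

Result:
K O P O K K O P O K K O P O K K O
K P P K P K P P K P K P P K P K P
P K P K K P K P K K P K P K K P K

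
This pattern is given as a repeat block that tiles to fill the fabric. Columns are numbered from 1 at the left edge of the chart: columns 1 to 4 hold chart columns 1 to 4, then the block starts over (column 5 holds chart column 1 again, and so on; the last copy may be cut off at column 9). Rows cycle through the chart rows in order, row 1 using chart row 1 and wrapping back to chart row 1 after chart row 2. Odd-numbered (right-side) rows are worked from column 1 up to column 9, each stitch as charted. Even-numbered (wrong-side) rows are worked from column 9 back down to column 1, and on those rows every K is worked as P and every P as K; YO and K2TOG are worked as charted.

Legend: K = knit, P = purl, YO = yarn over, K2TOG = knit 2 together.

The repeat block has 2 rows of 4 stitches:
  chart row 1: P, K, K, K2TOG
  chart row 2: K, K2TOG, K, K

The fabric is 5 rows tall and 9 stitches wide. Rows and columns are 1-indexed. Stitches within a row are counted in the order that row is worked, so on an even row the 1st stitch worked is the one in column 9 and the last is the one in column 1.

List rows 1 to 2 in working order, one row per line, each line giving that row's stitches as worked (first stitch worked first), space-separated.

Rows as worked:
P K K K2TOG P K K K2TOG P
P P P K2TOG P P P K2TOG P

Derivation:
Row 1: chart row 1, RS - tile across columns 1-9 and work as-is.
Row 2: chart row 2, WS - tiled (columns 1-9): K K2TOG K K K K2TOG K K K; work from column 9 back to 1 with K<->P swapped.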